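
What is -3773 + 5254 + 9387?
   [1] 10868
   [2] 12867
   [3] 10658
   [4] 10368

First: -3773 + 5254 = 1481
Then: 1481 + 9387 = 10868
1) 10868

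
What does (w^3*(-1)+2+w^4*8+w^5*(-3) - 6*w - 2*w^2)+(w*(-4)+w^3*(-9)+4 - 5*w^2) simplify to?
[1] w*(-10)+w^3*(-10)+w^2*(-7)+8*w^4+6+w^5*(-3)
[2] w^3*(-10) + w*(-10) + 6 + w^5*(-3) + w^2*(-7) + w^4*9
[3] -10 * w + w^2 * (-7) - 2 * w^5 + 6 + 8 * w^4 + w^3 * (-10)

Adding the polynomials and combining like terms:
(w^3*(-1) + 2 + w^4*8 + w^5*(-3) - 6*w - 2*w^2) + (w*(-4) + w^3*(-9) + 4 - 5*w^2)
= w*(-10)+w^3*(-10)+w^2*(-7)+8*w^4+6+w^5*(-3)
1) w*(-10)+w^3*(-10)+w^2*(-7)+8*w^4+6+w^5*(-3)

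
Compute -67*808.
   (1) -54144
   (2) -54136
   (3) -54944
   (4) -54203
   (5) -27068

-67 * 808 = -54136
2) -54136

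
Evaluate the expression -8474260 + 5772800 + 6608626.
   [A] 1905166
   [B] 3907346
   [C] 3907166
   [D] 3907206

First: -8474260 + 5772800 = -2701460
Then: -2701460 + 6608626 = 3907166
C) 3907166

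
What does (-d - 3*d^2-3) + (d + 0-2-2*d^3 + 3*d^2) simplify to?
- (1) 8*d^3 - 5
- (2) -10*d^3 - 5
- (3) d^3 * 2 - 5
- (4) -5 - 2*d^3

Adding the polynomials and combining like terms:
(-d - 3*d^2 - 3) + (d + 0 - 2 - 2*d^3 + 3*d^2)
= -5 - 2*d^3
4) -5 - 2*d^3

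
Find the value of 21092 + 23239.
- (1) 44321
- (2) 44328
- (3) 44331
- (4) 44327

21092 + 23239 = 44331
3) 44331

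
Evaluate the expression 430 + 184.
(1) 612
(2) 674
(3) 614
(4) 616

430 + 184 = 614
3) 614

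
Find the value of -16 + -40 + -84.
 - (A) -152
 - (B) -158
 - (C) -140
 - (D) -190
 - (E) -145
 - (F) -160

First: -16 + -40 = -56
Then: -56 + -84 = -140
C) -140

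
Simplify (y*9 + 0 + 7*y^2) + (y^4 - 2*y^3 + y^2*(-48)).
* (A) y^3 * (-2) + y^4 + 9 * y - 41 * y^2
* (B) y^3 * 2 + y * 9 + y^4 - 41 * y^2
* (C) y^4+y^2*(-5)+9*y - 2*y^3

Adding the polynomials and combining like terms:
(y*9 + 0 + 7*y^2) + (y^4 - 2*y^3 + y^2*(-48))
= y^3 * (-2) + y^4 + 9 * y - 41 * y^2
A) y^3 * (-2) + y^4 + 9 * y - 41 * y^2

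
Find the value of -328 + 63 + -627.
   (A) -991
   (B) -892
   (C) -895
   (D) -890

First: -328 + 63 = -265
Then: -265 + -627 = -892
B) -892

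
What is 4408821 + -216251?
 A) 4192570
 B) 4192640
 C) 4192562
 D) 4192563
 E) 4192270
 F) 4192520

4408821 + -216251 = 4192570
A) 4192570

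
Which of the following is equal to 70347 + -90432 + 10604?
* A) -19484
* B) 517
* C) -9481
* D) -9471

First: 70347 + -90432 = -20085
Then: -20085 + 10604 = -9481
C) -9481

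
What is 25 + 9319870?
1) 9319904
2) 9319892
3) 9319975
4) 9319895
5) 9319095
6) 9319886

25 + 9319870 = 9319895
4) 9319895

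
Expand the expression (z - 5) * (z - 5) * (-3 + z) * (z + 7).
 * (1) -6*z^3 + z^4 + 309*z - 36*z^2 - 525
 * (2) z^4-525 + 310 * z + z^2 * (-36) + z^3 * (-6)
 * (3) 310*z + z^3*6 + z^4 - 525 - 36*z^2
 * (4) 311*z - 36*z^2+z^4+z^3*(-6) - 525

Expanding (z - 5) * (z - 5) * (-3 + z) * (z + 7):
= z^4-525 + 310 * z + z^2 * (-36) + z^3 * (-6)
2) z^4-525 + 310 * z + z^2 * (-36) + z^3 * (-6)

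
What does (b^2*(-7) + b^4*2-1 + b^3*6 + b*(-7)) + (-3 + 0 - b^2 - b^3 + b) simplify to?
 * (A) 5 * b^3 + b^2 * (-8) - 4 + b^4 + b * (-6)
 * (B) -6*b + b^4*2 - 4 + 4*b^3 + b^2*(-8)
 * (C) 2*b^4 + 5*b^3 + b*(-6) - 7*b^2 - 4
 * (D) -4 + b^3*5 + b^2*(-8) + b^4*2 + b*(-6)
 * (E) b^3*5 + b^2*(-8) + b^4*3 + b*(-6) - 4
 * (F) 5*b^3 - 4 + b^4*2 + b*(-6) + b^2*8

Adding the polynomials and combining like terms:
(b^2*(-7) + b^4*2 - 1 + b^3*6 + b*(-7)) + (-3 + 0 - b^2 - b^3 + b)
= -4 + b^3*5 + b^2*(-8) + b^4*2 + b*(-6)
D) -4 + b^3*5 + b^2*(-8) + b^4*2 + b*(-6)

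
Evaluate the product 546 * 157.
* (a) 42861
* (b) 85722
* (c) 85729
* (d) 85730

546 * 157 = 85722
b) 85722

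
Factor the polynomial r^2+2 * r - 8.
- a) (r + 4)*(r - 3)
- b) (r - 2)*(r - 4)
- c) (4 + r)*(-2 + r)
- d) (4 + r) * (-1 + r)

We need to factor r^2+2 * r - 8.
The factored form is (4 + r)*(-2 + r).
c) (4 + r)*(-2 + r)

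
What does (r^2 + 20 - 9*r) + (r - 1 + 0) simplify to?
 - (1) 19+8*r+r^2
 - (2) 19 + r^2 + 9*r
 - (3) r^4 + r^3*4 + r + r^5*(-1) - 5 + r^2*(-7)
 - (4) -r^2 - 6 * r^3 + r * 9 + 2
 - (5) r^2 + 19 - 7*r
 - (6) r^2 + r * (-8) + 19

Adding the polynomials and combining like terms:
(r^2 + 20 - 9*r) + (r - 1 + 0)
= r^2 + r * (-8) + 19
6) r^2 + r * (-8) + 19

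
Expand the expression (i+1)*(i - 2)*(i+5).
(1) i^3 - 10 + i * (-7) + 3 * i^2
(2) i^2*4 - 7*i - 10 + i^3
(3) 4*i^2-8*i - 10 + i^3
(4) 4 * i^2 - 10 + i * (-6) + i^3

Expanding (i+1)*(i - 2)*(i+5):
= i^2*4 - 7*i - 10 + i^3
2) i^2*4 - 7*i - 10 + i^3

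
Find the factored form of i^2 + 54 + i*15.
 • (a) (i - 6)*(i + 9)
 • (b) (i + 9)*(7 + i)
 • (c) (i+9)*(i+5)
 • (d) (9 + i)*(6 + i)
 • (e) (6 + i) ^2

We need to factor i^2 + 54 + i*15.
The factored form is (9 + i)*(6 + i).
d) (9 + i)*(6 + i)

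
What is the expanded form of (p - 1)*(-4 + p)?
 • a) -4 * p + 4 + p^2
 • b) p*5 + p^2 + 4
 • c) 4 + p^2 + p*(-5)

Expanding (p - 1)*(-4 + p):
= 4 + p^2 + p*(-5)
c) 4 + p^2 + p*(-5)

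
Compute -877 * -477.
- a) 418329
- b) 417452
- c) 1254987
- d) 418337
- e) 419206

-877 * -477 = 418329
a) 418329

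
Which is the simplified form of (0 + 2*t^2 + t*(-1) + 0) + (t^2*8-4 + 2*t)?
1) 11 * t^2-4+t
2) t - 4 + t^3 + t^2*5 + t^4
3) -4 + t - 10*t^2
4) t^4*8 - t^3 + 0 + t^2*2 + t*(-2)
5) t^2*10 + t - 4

Adding the polynomials and combining like terms:
(0 + 2*t^2 + t*(-1) + 0) + (t^2*8 - 4 + 2*t)
= t^2*10 + t - 4
5) t^2*10 + t - 4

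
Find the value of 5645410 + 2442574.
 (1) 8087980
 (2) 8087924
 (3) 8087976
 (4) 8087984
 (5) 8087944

5645410 + 2442574 = 8087984
4) 8087984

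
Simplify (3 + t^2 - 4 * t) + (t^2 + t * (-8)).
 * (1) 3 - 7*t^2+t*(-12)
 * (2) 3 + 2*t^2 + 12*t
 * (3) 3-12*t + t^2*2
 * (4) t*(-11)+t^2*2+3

Adding the polynomials and combining like terms:
(3 + t^2 - 4*t) + (t^2 + t*(-8))
= 3-12*t + t^2*2
3) 3-12*t + t^2*2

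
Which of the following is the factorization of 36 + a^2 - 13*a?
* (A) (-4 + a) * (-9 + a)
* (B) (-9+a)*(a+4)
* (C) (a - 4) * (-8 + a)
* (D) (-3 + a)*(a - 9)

We need to factor 36 + a^2 - 13*a.
The factored form is (-4 + a) * (-9 + a).
A) (-4 + a) * (-9 + a)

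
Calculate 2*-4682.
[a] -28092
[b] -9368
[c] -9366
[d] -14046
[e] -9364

2 * -4682 = -9364
e) -9364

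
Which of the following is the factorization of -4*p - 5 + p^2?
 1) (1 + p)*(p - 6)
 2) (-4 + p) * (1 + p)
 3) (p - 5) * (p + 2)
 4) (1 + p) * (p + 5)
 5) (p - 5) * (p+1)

We need to factor -4*p - 5 + p^2.
The factored form is (p - 5) * (p+1).
5) (p - 5) * (p+1)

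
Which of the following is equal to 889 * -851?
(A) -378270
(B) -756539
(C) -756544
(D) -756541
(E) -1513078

889 * -851 = -756539
B) -756539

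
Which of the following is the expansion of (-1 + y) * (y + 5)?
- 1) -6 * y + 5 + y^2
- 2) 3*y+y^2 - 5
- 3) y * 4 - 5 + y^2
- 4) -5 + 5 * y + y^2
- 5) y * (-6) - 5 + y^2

Expanding (-1 + y) * (y + 5):
= y * 4 - 5 + y^2
3) y * 4 - 5 + y^2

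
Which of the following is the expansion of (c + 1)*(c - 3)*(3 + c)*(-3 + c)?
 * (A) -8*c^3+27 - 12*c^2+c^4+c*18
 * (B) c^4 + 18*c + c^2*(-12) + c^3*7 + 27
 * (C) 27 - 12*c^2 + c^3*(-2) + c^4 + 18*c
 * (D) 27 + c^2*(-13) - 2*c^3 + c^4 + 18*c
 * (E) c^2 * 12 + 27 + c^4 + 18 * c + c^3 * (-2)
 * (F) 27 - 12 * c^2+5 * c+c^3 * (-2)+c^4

Expanding (c + 1)*(c - 3)*(3 + c)*(-3 + c):
= 27 - 12*c^2 + c^3*(-2) + c^4 + 18*c
C) 27 - 12*c^2 + c^3*(-2) + c^4 + 18*c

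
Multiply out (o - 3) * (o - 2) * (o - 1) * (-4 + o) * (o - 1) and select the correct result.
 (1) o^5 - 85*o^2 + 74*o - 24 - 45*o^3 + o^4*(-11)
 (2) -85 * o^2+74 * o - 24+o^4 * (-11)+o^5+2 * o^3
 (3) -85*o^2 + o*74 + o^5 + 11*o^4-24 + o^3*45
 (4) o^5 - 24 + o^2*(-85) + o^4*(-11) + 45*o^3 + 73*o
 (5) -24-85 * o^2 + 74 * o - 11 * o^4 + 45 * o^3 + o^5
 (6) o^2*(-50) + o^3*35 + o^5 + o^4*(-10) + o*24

Expanding (o - 3) * (o - 2) * (o - 1) * (-4 + o) * (o - 1):
= -24-85 * o^2 + 74 * o - 11 * o^4 + 45 * o^3 + o^5
5) -24-85 * o^2 + 74 * o - 11 * o^4 + 45 * o^3 + o^5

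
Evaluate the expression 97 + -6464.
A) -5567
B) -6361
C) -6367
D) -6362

97 + -6464 = -6367
C) -6367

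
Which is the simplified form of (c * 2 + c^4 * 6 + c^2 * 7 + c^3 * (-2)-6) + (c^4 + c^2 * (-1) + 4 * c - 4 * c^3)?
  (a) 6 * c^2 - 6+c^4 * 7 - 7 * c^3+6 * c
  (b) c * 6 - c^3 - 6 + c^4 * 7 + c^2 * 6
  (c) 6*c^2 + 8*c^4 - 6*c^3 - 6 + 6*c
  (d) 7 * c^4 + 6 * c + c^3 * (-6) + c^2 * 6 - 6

Adding the polynomials and combining like terms:
(c*2 + c^4*6 + c^2*7 + c^3*(-2) - 6) + (c^4 + c^2*(-1) + 4*c - 4*c^3)
= 7 * c^4 + 6 * c + c^3 * (-6) + c^2 * 6 - 6
d) 7 * c^4 + 6 * c + c^3 * (-6) + c^2 * 6 - 6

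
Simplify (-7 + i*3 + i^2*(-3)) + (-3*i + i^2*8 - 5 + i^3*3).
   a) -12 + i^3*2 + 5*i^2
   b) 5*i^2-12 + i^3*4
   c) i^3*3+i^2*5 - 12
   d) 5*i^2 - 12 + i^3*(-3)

Adding the polynomials and combining like terms:
(-7 + i*3 + i^2*(-3)) + (-3*i + i^2*8 - 5 + i^3*3)
= i^3*3+i^2*5 - 12
c) i^3*3+i^2*5 - 12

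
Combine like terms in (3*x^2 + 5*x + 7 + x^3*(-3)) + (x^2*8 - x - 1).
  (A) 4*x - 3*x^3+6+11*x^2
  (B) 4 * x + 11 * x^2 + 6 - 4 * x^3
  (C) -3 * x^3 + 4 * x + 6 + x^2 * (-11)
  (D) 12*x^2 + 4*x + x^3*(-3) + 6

Adding the polynomials and combining like terms:
(3*x^2 + 5*x + 7 + x^3*(-3)) + (x^2*8 - x - 1)
= 4*x - 3*x^3+6+11*x^2
A) 4*x - 3*x^3+6+11*x^2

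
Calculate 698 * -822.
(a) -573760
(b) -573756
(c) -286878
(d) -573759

698 * -822 = -573756
b) -573756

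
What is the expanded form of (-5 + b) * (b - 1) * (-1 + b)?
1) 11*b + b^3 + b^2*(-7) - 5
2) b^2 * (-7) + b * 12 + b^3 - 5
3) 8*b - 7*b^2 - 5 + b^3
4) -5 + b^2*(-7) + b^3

Expanding (-5 + b) * (b - 1) * (-1 + b):
= 11*b + b^3 + b^2*(-7) - 5
1) 11*b + b^3 + b^2*(-7) - 5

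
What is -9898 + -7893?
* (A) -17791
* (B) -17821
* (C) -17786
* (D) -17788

-9898 + -7893 = -17791
A) -17791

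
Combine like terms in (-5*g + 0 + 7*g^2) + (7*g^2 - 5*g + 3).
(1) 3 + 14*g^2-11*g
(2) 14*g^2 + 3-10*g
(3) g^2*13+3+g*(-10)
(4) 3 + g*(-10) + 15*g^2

Adding the polynomials and combining like terms:
(-5*g + 0 + 7*g^2) + (7*g^2 - 5*g + 3)
= 14*g^2 + 3-10*g
2) 14*g^2 + 3-10*g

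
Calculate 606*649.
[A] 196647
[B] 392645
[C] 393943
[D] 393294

606 * 649 = 393294
D) 393294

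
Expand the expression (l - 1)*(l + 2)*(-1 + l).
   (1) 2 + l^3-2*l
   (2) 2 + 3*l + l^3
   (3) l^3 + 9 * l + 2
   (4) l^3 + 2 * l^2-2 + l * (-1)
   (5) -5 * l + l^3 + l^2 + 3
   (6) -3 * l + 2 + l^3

Expanding (l - 1)*(l + 2)*(-1 + l):
= -3 * l + 2 + l^3
6) -3 * l + 2 + l^3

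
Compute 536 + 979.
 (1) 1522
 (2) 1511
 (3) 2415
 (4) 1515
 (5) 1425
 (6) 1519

536 + 979 = 1515
4) 1515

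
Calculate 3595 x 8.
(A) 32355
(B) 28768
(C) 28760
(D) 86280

3595 * 8 = 28760
C) 28760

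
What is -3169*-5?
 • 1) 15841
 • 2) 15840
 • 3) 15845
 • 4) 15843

-3169 * -5 = 15845
3) 15845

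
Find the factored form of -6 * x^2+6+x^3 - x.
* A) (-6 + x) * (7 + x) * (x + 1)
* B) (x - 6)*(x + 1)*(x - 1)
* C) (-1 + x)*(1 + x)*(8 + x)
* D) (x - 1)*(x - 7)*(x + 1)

We need to factor -6 * x^2+6+x^3 - x.
The factored form is (x - 6)*(x + 1)*(x - 1).
B) (x - 6)*(x + 1)*(x - 1)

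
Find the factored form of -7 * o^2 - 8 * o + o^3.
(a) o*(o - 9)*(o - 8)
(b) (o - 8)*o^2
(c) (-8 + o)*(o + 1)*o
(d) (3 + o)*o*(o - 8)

We need to factor -7 * o^2 - 8 * o + o^3.
The factored form is (-8 + o)*(o + 1)*o.
c) (-8 + o)*(o + 1)*o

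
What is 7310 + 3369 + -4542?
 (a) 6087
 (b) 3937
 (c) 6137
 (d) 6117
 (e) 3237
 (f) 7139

First: 7310 + 3369 = 10679
Then: 10679 + -4542 = 6137
c) 6137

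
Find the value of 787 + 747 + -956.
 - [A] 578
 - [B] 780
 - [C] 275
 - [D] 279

First: 787 + 747 = 1534
Then: 1534 + -956 = 578
A) 578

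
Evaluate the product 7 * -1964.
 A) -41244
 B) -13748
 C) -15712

7 * -1964 = -13748
B) -13748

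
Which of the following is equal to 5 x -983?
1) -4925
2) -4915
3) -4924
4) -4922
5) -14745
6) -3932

5 * -983 = -4915
2) -4915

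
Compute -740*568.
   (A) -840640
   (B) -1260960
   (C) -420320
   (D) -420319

-740 * 568 = -420320
C) -420320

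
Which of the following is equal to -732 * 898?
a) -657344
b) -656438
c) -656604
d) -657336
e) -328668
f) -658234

-732 * 898 = -657336
d) -657336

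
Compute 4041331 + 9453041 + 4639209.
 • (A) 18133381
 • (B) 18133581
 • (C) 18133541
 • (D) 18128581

First: 4041331 + 9453041 = 13494372
Then: 13494372 + 4639209 = 18133581
B) 18133581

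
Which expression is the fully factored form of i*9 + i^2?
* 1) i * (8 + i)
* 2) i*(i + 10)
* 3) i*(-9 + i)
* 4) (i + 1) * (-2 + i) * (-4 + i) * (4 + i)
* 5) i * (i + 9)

We need to factor i*9 + i^2.
The factored form is i * (i + 9).
5) i * (i + 9)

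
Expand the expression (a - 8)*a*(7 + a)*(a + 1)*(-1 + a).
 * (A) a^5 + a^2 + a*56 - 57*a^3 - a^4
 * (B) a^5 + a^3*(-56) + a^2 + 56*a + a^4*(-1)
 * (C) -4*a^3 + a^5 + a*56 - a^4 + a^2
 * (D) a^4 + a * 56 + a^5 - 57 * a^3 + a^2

Expanding (a - 8)*a*(7 + a)*(a + 1)*(-1 + a):
= a^5 + a^2 + a*56 - 57*a^3 - a^4
A) a^5 + a^2 + a*56 - 57*a^3 - a^4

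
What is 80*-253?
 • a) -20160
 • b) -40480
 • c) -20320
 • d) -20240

80 * -253 = -20240
d) -20240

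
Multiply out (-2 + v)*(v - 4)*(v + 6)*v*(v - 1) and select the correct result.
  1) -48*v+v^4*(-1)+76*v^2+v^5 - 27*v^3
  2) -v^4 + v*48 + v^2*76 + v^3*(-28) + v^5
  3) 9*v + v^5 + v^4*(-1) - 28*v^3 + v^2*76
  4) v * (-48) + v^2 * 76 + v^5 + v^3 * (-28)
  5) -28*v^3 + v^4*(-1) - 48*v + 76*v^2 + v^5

Expanding (-2 + v)*(v - 4)*(v + 6)*v*(v - 1):
= -28*v^3 + v^4*(-1) - 48*v + 76*v^2 + v^5
5) -28*v^3 + v^4*(-1) - 48*v + 76*v^2 + v^5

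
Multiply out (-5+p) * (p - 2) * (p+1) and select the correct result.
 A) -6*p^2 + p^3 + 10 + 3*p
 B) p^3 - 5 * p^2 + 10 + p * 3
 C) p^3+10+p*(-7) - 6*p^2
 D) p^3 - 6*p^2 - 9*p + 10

Expanding (-5+p) * (p - 2) * (p+1):
= -6*p^2 + p^3 + 10 + 3*p
A) -6*p^2 + p^3 + 10 + 3*p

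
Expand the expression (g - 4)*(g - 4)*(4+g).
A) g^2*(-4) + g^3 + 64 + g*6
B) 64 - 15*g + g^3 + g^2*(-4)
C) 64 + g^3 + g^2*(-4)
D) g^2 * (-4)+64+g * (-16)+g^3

Expanding (g - 4)*(g - 4)*(4+g):
= g^2 * (-4)+64+g * (-16)+g^3
D) g^2 * (-4)+64+g * (-16)+g^3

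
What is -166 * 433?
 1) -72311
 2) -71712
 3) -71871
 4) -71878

-166 * 433 = -71878
4) -71878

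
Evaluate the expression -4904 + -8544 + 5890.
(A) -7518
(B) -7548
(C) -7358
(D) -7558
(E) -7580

First: -4904 + -8544 = -13448
Then: -13448 + 5890 = -7558
D) -7558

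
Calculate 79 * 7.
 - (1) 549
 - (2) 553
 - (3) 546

79 * 7 = 553
2) 553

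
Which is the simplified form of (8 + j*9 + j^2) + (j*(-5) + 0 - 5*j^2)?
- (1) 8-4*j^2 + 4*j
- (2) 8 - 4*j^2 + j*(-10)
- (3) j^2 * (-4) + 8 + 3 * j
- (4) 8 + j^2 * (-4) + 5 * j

Adding the polynomials and combining like terms:
(8 + j*9 + j^2) + (j*(-5) + 0 - 5*j^2)
= 8-4*j^2 + 4*j
1) 8-4*j^2 + 4*j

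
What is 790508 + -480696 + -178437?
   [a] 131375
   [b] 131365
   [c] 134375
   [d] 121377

First: 790508 + -480696 = 309812
Then: 309812 + -178437 = 131375
a) 131375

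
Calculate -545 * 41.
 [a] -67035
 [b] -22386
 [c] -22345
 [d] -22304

-545 * 41 = -22345
c) -22345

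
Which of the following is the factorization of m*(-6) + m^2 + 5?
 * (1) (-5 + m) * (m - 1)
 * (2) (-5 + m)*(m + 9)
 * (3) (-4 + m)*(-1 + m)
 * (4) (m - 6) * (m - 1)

We need to factor m*(-6) + m^2 + 5.
The factored form is (-5 + m) * (m - 1).
1) (-5 + m) * (m - 1)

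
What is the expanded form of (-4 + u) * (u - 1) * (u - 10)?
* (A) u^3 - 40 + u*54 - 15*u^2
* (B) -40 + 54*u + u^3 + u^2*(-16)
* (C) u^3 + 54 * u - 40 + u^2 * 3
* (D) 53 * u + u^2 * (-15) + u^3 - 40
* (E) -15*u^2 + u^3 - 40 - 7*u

Expanding (-4 + u) * (u - 1) * (u - 10):
= u^3 - 40 + u*54 - 15*u^2
A) u^3 - 40 + u*54 - 15*u^2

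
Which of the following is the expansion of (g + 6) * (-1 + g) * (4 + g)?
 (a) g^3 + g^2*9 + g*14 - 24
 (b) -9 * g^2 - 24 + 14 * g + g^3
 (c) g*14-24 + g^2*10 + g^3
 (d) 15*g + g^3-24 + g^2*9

Expanding (g + 6) * (-1 + g) * (4 + g):
= g^3 + g^2*9 + g*14 - 24
a) g^3 + g^2*9 + g*14 - 24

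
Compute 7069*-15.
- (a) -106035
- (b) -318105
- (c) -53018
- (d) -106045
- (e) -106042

7069 * -15 = -106035
a) -106035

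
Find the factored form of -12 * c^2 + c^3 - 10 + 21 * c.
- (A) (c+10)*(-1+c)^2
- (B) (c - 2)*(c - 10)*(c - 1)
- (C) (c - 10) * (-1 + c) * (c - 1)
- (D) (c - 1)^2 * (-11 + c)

We need to factor -12 * c^2 + c^3 - 10 + 21 * c.
The factored form is (c - 10) * (-1 + c) * (c - 1).
C) (c - 10) * (-1 + c) * (c - 1)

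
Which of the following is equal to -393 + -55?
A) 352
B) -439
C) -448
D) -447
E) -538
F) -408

-393 + -55 = -448
C) -448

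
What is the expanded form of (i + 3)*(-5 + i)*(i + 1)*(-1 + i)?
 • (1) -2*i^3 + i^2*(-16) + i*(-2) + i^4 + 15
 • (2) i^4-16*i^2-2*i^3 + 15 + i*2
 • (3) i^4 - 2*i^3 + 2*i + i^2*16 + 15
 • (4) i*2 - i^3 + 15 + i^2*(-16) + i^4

Expanding (i + 3)*(-5 + i)*(i + 1)*(-1 + i):
= i^4-16*i^2-2*i^3 + 15 + i*2
2) i^4-16*i^2-2*i^3 + 15 + i*2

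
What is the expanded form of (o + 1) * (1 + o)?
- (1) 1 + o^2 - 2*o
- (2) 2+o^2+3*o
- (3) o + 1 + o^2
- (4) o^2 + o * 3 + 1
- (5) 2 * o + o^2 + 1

Expanding (o + 1) * (1 + o):
= 2 * o + o^2 + 1
5) 2 * o + o^2 + 1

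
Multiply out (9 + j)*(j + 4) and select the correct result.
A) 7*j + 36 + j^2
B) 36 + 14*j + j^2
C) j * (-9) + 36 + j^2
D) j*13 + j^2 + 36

Expanding (9 + j)*(j + 4):
= j*13 + j^2 + 36
D) j*13 + j^2 + 36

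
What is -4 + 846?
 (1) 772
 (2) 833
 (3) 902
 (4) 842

-4 + 846 = 842
4) 842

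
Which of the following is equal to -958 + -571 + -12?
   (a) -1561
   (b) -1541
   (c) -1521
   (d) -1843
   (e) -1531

First: -958 + -571 = -1529
Then: -1529 + -12 = -1541
b) -1541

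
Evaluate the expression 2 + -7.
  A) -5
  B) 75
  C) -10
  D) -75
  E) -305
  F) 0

2 + -7 = -5
A) -5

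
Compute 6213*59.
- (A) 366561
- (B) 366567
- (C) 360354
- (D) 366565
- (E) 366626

6213 * 59 = 366567
B) 366567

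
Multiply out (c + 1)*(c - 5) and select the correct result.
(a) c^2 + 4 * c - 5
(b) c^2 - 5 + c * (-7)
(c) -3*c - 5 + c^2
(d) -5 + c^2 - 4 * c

Expanding (c + 1)*(c - 5):
= -5 + c^2 - 4 * c
d) -5 + c^2 - 4 * c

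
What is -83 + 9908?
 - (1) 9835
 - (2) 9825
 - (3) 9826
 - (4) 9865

-83 + 9908 = 9825
2) 9825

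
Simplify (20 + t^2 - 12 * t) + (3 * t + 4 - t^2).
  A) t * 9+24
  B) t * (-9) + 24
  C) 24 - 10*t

Adding the polynomials and combining like terms:
(20 + t^2 - 12*t) + (3*t + 4 - t^2)
= t * (-9) + 24
B) t * (-9) + 24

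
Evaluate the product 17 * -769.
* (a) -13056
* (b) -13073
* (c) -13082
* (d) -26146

17 * -769 = -13073
b) -13073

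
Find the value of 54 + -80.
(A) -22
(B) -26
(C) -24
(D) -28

54 + -80 = -26
B) -26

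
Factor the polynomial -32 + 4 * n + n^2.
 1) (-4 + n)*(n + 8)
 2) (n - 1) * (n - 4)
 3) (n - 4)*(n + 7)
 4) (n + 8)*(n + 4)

We need to factor -32 + 4 * n + n^2.
The factored form is (-4 + n)*(n + 8).
1) (-4 + n)*(n + 8)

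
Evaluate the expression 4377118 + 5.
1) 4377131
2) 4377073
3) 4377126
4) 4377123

4377118 + 5 = 4377123
4) 4377123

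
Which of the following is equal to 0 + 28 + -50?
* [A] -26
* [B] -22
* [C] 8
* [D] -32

First: 0 + 28 = 28
Then: 28 + -50 = -22
B) -22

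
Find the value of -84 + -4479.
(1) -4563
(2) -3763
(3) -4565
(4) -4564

-84 + -4479 = -4563
1) -4563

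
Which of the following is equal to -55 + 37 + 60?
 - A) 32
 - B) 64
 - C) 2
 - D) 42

First: -55 + 37 = -18
Then: -18 + 60 = 42
D) 42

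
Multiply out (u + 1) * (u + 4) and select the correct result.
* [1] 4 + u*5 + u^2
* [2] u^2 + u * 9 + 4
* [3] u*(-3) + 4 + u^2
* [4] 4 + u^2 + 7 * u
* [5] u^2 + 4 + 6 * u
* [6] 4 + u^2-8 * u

Expanding (u + 1) * (u + 4):
= 4 + u*5 + u^2
1) 4 + u*5 + u^2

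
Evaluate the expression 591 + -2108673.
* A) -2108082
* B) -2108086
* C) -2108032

591 + -2108673 = -2108082
A) -2108082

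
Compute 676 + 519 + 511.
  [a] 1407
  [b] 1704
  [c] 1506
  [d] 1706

First: 676 + 519 = 1195
Then: 1195 + 511 = 1706
d) 1706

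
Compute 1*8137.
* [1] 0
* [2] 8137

1 * 8137 = 8137
2) 8137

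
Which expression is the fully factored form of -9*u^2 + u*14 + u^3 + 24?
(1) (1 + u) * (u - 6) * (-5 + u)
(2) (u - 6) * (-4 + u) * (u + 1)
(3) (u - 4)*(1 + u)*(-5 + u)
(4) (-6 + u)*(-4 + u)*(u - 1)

We need to factor -9*u^2 + u*14 + u^3 + 24.
The factored form is (u - 6) * (-4 + u) * (u + 1).
2) (u - 6) * (-4 + u) * (u + 1)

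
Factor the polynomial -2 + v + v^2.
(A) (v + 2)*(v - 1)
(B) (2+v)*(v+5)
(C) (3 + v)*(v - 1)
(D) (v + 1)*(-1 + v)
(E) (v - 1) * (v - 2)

We need to factor -2 + v + v^2.
The factored form is (v + 2)*(v - 1).
A) (v + 2)*(v - 1)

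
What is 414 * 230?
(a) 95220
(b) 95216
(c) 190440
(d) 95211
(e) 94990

414 * 230 = 95220
a) 95220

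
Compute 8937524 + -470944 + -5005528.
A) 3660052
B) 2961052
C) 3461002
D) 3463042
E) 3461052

First: 8937524 + -470944 = 8466580
Then: 8466580 + -5005528 = 3461052
E) 3461052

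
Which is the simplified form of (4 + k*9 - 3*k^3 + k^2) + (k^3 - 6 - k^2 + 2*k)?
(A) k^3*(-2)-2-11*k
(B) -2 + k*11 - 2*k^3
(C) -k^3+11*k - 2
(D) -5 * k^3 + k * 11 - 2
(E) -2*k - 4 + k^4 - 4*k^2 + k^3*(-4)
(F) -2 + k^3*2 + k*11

Adding the polynomials and combining like terms:
(4 + k*9 - 3*k^3 + k^2) + (k^3 - 6 - k^2 + 2*k)
= -2 + k*11 - 2*k^3
B) -2 + k*11 - 2*k^3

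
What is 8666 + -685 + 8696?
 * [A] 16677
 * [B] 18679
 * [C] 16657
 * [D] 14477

First: 8666 + -685 = 7981
Then: 7981 + 8696 = 16677
A) 16677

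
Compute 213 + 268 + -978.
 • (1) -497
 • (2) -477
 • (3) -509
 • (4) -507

First: 213 + 268 = 481
Then: 481 + -978 = -497
1) -497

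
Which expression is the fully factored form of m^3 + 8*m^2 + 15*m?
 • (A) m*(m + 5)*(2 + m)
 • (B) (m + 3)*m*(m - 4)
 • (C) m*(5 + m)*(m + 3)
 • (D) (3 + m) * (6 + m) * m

We need to factor m^3 + 8*m^2 + 15*m.
The factored form is m*(5 + m)*(m + 3).
C) m*(5 + m)*(m + 3)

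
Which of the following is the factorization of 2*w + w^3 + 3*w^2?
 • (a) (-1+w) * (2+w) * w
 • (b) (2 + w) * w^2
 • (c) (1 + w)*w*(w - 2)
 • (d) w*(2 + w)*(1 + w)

We need to factor 2*w + w^3 + 3*w^2.
The factored form is w*(2 + w)*(1 + w).
d) w*(2 + w)*(1 + w)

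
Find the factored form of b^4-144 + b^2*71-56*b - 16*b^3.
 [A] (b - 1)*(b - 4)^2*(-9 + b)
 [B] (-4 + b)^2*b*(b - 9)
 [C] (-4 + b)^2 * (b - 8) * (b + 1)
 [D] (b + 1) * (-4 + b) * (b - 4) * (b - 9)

We need to factor b^4-144 + b^2*71-56*b - 16*b^3.
The factored form is (b + 1) * (-4 + b) * (b - 4) * (b - 9).
D) (b + 1) * (-4 + b) * (b - 4) * (b - 9)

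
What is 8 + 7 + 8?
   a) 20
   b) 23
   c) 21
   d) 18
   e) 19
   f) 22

First: 8 + 7 = 15
Then: 15 + 8 = 23
b) 23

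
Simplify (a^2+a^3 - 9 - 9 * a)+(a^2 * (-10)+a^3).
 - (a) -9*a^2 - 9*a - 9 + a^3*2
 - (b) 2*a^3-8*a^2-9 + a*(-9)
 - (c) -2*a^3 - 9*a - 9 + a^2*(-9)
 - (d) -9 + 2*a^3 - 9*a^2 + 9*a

Adding the polynomials and combining like terms:
(a^2 + a^3 - 9 - 9*a) + (a^2*(-10) + a^3)
= -9*a^2 - 9*a - 9 + a^3*2
a) -9*a^2 - 9*a - 9 + a^3*2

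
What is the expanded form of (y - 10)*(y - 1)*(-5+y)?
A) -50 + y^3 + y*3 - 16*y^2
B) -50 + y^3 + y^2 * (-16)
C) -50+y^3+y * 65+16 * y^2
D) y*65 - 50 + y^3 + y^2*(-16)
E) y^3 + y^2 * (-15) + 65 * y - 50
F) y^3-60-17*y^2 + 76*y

Expanding (y - 10)*(y - 1)*(-5+y):
= y*65 - 50 + y^3 + y^2*(-16)
D) y*65 - 50 + y^3 + y^2*(-16)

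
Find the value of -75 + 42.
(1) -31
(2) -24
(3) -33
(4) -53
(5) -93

-75 + 42 = -33
3) -33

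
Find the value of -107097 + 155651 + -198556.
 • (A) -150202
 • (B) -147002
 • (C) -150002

First: -107097 + 155651 = 48554
Then: 48554 + -198556 = -150002
C) -150002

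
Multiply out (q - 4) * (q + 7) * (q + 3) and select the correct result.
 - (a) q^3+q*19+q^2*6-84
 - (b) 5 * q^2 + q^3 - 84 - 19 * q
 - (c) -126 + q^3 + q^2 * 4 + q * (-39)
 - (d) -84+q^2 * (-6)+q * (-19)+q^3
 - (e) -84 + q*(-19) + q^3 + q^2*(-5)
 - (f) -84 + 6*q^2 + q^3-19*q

Expanding (q - 4) * (q + 7) * (q + 3):
= -84 + 6*q^2 + q^3-19*q
f) -84 + 6*q^2 + q^3-19*q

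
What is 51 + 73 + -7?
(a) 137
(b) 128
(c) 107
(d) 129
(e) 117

First: 51 + 73 = 124
Then: 124 + -7 = 117
e) 117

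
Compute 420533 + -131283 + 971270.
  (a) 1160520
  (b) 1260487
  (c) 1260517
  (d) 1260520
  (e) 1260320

First: 420533 + -131283 = 289250
Then: 289250 + 971270 = 1260520
d) 1260520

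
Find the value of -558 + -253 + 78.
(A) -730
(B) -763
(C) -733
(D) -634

First: -558 + -253 = -811
Then: -811 + 78 = -733
C) -733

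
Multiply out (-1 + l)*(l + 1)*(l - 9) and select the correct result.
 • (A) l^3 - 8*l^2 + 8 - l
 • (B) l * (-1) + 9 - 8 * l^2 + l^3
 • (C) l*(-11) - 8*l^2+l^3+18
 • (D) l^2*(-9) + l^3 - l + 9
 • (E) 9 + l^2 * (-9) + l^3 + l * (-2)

Expanding (-1 + l)*(l + 1)*(l - 9):
= l^2*(-9) + l^3 - l + 9
D) l^2*(-9) + l^3 - l + 9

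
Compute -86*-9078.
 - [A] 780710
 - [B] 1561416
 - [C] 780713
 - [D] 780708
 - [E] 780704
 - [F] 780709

-86 * -9078 = 780708
D) 780708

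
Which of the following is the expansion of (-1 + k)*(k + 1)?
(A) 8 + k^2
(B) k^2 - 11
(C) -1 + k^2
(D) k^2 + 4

Expanding (-1 + k)*(k + 1):
= -1 + k^2
C) -1 + k^2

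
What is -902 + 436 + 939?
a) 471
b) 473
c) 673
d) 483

First: -902 + 436 = -466
Then: -466 + 939 = 473
b) 473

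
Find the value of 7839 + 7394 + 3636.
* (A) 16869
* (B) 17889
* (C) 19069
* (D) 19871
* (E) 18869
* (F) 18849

First: 7839 + 7394 = 15233
Then: 15233 + 3636 = 18869
E) 18869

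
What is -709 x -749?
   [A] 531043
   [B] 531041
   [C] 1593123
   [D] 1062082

-709 * -749 = 531041
B) 531041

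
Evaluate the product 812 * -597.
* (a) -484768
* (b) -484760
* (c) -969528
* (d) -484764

812 * -597 = -484764
d) -484764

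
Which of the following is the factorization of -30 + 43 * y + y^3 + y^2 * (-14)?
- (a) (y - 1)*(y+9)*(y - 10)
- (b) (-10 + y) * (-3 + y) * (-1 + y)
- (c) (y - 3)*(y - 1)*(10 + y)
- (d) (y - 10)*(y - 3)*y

We need to factor -30 + 43 * y + y^3 + y^2 * (-14).
The factored form is (-10 + y) * (-3 + y) * (-1 + y).
b) (-10 + y) * (-3 + y) * (-1 + y)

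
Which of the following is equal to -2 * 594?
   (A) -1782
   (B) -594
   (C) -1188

-2 * 594 = -1188
C) -1188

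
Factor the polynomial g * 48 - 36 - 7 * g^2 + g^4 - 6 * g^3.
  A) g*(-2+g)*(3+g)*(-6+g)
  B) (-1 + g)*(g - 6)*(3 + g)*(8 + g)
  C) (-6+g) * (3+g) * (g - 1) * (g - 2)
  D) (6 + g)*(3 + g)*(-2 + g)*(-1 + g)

We need to factor g * 48 - 36 - 7 * g^2 + g^4 - 6 * g^3.
The factored form is (-6+g) * (3+g) * (g - 1) * (g - 2).
C) (-6+g) * (3+g) * (g - 1) * (g - 2)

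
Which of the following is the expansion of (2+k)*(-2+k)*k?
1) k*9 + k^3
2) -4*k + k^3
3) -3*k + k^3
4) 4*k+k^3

Expanding (2+k)*(-2+k)*k:
= -4*k + k^3
2) -4*k + k^3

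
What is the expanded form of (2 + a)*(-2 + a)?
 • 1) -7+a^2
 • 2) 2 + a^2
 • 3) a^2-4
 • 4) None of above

Expanding (2 + a)*(-2 + a):
= a^2-4
3) a^2-4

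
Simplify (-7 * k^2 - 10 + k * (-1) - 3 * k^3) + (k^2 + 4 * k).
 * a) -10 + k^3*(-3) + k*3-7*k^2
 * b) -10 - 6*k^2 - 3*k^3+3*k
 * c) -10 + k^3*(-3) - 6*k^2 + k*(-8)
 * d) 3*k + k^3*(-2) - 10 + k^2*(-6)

Adding the polynomials and combining like terms:
(-7*k^2 - 10 + k*(-1) - 3*k^3) + (k^2 + 4*k)
= -10 - 6*k^2 - 3*k^3+3*k
b) -10 - 6*k^2 - 3*k^3+3*k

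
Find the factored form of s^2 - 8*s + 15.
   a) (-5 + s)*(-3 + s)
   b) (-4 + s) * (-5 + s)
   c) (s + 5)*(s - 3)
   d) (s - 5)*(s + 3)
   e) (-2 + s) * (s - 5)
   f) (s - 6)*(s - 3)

We need to factor s^2 - 8*s + 15.
The factored form is (-5 + s)*(-3 + s).
a) (-5 + s)*(-3 + s)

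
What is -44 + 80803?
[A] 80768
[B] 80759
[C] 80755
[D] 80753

-44 + 80803 = 80759
B) 80759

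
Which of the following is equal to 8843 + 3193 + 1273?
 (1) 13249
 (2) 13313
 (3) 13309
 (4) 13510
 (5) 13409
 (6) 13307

First: 8843 + 3193 = 12036
Then: 12036 + 1273 = 13309
3) 13309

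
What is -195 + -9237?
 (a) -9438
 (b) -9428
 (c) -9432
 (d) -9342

-195 + -9237 = -9432
c) -9432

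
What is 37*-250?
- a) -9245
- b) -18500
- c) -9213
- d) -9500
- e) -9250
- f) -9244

37 * -250 = -9250
e) -9250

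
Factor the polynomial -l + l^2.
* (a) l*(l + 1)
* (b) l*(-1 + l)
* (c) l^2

We need to factor -l + l^2.
The factored form is l*(-1 + l).
b) l*(-1 + l)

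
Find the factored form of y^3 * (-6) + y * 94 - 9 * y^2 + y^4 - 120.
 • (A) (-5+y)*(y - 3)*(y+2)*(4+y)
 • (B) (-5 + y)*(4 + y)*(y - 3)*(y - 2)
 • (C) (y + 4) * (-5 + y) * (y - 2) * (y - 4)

We need to factor y^3 * (-6) + y * 94 - 9 * y^2 + y^4 - 120.
The factored form is (-5 + y)*(4 + y)*(y - 3)*(y - 2).
B) (-5 + y)*(4 + y)*(y - 3)*(y - 2)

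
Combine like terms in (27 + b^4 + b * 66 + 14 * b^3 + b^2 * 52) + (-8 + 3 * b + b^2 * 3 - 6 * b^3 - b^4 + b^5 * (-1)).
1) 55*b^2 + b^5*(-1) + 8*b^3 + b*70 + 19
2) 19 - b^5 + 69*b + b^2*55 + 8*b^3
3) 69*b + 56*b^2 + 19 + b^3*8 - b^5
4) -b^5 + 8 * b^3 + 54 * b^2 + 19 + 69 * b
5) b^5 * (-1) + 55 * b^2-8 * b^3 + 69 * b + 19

Adding the polynomials and combining like terms:
(27 + b^4 + b*66 + 14*b^3 + b^2*52) + (-8 + 3*b + b^2*3 - 6*b^3 - b^4 + b^5*(-1))
= 19 - b^5 + 69*b + b^2*55 + 8*b^3
2) 19 - b^5 + 69*b + b^2*55 + 8*b^3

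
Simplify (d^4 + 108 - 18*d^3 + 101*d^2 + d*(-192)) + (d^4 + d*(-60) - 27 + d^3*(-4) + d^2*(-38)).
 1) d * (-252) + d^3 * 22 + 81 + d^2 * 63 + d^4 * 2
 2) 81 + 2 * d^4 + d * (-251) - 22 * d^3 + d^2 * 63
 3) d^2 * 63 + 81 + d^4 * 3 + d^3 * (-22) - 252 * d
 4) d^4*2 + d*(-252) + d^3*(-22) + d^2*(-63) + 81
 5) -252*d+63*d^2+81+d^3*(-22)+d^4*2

Adding the polynomials and combining like terms:
(d^4 + 108 - 18*d^3 + 101*d^2 + d*(-192)) + (d^4 + d*(-60) - 27 + d^3*(-4) + d^2*(-38))
= -252*d+63*d^2+81+d^3*(-22)+d^4*2
5) -252*d+63*d^2+81+d^3*(-22)+d^4*2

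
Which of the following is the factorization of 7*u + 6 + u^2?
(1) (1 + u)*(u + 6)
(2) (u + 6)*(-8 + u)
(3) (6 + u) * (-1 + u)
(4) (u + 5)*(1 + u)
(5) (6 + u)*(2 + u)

We need to factor 7*u + 6 + u^2.
The factored form is (1 + u)*(u + 6).
1) (1 + u)*(u + 6)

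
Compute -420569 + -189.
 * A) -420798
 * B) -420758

-420569 + -189 = -420758
B) -420758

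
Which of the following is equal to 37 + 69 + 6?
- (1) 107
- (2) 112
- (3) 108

First: 37 + 69 = 106
Then: 106 + 6 = 112
2) 112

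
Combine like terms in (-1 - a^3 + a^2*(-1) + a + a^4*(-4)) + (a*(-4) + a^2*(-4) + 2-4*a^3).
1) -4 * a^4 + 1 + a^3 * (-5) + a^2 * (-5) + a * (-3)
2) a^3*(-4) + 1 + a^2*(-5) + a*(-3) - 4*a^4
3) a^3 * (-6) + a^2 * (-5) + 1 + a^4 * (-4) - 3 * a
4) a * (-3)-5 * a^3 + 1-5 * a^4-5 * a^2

Adding the polynomials and combining like terms:
(-1 - a^3 + a^2*(-1) + a + a^4*(-4)) + (a*(-4) + a^2*(-4) + 2 - 4*a^3)
= -4 * a^4 + 1 + a^3 * (-5) + a^2 * (-5) + a * (-3)
1) -4 * a^4 + 1 + a^3 * (-5) + a^2 * (-5) + a * (-3)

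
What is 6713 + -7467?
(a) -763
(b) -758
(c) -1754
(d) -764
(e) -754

6713 + -7467 = -754
e) -754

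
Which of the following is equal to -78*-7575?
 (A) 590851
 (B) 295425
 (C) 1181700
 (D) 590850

-78 * -7575 = 590850
D) 590850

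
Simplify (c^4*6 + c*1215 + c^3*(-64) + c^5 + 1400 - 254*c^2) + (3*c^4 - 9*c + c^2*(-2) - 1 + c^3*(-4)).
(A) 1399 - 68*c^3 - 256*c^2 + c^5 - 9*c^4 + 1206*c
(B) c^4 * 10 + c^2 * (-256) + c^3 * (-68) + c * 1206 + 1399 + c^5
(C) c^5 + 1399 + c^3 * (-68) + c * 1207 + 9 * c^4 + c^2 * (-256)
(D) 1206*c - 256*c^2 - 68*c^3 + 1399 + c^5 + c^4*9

Adding the polynomials and combining like terms:
(c^4*6 + c*1215 + c^3*(-64) + c^5 + 1400 - 254*c^2) + (3*c^4 - 9*c + c^2*(-2) - 1 + c^3*(-4))
= 1206*c - 256*c^2 - 68*c^3 + 1399 + c^5 + c^4*9
D) 1206*c - 256*c^2 - 68*c^3 + 1399 + c^5 + c^4*9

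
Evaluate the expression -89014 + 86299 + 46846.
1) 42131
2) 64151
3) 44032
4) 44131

First: -89014 + 86299 = -2715
Then: -2715 + 46846 = 44131
4) 44131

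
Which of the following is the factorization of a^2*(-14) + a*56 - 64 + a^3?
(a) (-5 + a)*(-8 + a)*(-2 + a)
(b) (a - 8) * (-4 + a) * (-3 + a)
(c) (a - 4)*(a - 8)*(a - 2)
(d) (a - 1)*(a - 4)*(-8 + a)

We need to factor a^2*(-14) + a*56 - 64 + a^3.
The factored form is (a - 4)*(a - 8)*(a - 2).
c) (a - 4)*(a - 8)*(a - 2)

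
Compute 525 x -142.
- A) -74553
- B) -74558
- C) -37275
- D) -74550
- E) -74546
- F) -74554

525 * -142 = -74550
D) -74550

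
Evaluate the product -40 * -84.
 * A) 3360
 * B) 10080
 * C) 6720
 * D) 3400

-40 * -84 = 3360
A) 3360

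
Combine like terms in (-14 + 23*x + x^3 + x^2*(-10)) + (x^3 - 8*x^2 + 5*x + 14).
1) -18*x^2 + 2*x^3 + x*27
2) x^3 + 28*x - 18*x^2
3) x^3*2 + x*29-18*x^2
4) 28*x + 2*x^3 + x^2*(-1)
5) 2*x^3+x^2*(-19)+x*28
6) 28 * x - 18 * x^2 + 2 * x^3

Adding the polynomials and combining like terms:
(-14 + 23*x + x^3 + x^2*(-10)) + (x^3 - 8*x^2 + 5*x + 14)
= 28 * x - 18 * x^2 + 2 * x^3
6) 28 * x - 18 * x^2 + 2 * x^3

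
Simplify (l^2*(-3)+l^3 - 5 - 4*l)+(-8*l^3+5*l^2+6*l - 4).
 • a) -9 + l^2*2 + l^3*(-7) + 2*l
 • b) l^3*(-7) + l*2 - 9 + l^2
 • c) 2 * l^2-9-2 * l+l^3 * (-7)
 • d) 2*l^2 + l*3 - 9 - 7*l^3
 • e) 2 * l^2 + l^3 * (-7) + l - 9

Adding the polynomials and combining like terms:
(l^2*(-3) + l^3 - 5 - 4*l) + (-8*l^3 + 5*l^2 + 6*l - 4)
= -9 + l^2*2 + l^3*(-7) + 2*l
a) -9 + l^2*2 + l^3*(-7) + 2*l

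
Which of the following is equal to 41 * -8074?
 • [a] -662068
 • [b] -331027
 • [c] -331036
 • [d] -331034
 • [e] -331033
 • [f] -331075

41 * -8074 = -331034
d) -331034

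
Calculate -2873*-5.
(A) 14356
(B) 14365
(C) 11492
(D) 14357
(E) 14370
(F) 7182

-2873 * -5 = 14365
B) 14365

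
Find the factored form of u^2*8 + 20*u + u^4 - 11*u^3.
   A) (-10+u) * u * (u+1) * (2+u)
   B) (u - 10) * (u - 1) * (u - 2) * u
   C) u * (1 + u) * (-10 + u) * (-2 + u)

We need to factor u^2*8 + 20*u + u^4 - 11*u^3.
The factored form is u * (1 + u) * (-10 + u) * (-2 + u).
C) u * (1 + u) * (-10 + u) * (-2 + u)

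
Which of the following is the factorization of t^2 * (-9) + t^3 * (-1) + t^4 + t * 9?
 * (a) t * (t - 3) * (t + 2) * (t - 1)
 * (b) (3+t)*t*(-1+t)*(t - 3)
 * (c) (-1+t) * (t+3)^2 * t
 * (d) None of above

We need to factor t^2 * (-9) + t^3 * (-1) + t^4 + t * 9.
The factored form is (3+t)*t*(-1+t)*(t - 3).
b) (3+t)*t*(-1+t)*(t - 3)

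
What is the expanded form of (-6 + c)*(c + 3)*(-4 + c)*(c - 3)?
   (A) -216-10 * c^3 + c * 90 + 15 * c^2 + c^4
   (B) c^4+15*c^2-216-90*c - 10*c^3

Expanding (-6 + c)*(c + 3)*(-4 + c)*(c - 3):
= -216-10 * c^3 + c * 90 + 15 * c^2 + c^4
A) -216-10 * c^3 + c * 90 + 15 * c^2 + c^4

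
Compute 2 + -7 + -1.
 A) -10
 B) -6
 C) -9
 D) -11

First: 2 + -7 = -5
Then: -5 + -1 = -6
B) -6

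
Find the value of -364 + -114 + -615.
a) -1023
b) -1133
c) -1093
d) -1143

First: -364 + -114 = -478
Then: -478 + -615 = -1093
c) -1093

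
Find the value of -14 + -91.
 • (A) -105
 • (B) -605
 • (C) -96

-14 + -91 = -105
A) -105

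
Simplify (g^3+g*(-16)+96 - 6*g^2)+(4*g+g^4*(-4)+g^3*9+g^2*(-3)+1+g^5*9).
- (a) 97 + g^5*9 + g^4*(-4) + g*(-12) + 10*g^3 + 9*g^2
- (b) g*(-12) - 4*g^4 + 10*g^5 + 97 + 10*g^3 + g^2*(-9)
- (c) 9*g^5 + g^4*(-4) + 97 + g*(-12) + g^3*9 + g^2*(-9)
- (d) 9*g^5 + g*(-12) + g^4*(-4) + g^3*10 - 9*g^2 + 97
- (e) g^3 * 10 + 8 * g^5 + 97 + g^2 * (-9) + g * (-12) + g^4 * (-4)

Adding the polynomials and combining like terms:
(g^3 + g*(-16) + 96 - 6*g^2) + (4*g + g^4*(-4) + g^3*9 + g^2*(-3) + 1 + g^5*9)
= 9*g^5 + g*(-12) + g^4*(-4) + g^3*10 - 9*g^2 + 97
d) 9*g^5 + g*(-12) + g^4*(-4) + g^3*10 - 9*g^2 + 97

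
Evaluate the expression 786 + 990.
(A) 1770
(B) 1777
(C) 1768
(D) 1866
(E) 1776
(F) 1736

786 + 990 = 1776
E) 1776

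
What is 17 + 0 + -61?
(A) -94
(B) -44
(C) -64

First: 17 + 0 = 17
Then: 17 + -61 = -44
B) -44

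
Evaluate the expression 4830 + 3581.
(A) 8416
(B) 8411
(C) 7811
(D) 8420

4830 + 3581 = 8411
B) 8411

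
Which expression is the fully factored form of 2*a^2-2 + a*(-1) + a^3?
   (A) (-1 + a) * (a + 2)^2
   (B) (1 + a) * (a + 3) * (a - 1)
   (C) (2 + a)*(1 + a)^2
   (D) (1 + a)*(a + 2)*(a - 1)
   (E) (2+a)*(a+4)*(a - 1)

We need to factor 2*a^2-2 + a*(-1) + a^3.
The factored form is (1 + a)*(a + 2)*(a - 1).
D) (1 + a)*(a + 2)*(a - 1)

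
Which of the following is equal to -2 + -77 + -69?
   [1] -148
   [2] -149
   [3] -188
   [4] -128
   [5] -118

First: -2 + -77 = -79
Then: -79 + -69 = -148
1) -148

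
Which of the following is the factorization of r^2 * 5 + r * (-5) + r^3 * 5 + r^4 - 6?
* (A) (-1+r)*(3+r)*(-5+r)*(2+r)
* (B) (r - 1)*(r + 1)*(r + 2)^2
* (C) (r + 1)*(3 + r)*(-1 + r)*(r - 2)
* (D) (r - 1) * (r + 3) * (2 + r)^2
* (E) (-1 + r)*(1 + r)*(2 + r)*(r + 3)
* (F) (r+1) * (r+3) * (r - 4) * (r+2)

We need to factor r^2 * 5 + r * (-5) + r^3 * 5 + r^4 - 6.
The factored form is (-1 + r)*(1 + r)*(2 + r)*(r + 3).
E) (-1 + r)*(1 + r)*(2 + r)*(r + 3)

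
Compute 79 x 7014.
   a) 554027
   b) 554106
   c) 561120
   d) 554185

79 * 7014 = 554106
b) 554106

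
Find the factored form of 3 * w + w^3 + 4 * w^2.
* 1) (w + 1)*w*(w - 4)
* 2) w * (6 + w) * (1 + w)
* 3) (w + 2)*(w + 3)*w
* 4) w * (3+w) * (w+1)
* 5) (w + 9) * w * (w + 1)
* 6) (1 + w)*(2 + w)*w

We need to factor 3 * w + w^3 + 4 * w^2.
The factored form is w * (3+w) * (w+1).
4) w * (3+w) * (w+1)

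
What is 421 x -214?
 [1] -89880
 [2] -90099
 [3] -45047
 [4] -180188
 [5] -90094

421 * -214 = -90094
5) -90094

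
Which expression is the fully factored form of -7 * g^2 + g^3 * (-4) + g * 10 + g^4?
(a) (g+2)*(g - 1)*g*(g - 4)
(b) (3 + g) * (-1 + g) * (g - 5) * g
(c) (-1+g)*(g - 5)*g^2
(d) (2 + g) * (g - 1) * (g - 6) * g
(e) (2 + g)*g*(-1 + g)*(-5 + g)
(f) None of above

We need to factor -7 * g^2 + g^3 * (-4) + g * 10 + g^4.
The factored form is (2 + g)*g*(-1 + g)*(-5 + g).
e) (2 + g)*g*(-1 + g)*(-5 + g)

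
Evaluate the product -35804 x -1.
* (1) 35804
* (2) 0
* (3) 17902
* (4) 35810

-35804 * -1 = 35804
1) 35804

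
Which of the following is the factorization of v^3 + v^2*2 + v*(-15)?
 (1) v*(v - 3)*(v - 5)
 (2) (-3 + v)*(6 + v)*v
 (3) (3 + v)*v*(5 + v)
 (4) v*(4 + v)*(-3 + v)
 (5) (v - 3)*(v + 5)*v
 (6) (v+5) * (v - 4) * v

We need to factor v^3 + v^2*2 + v*(-15).
The factored form is (v - 3)*(v + 5)*v.
5) (v - 3)*(v + 5)*v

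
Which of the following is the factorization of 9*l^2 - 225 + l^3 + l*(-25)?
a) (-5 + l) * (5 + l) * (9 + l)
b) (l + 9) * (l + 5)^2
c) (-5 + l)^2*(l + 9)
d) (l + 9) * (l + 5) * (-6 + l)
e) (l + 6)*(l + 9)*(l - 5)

We need to factor 9*l^2 - 225 + l^3 + l*(-25).
The factored form is (-5 + l) * (5 + l) * (9 + l).
a) (-5 + l) * (5 + l) * (9 + l)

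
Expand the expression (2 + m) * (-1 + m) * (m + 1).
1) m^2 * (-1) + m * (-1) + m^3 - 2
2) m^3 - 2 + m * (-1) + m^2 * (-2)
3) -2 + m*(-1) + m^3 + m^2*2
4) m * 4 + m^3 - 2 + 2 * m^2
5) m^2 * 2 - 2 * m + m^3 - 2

Expanding (2 + m) * (-1 + m) * (m + 1):
= -2 + m*(-1) + m^3 + m^2*2
3) -2 + m*(-1) + m^3 + m^2*2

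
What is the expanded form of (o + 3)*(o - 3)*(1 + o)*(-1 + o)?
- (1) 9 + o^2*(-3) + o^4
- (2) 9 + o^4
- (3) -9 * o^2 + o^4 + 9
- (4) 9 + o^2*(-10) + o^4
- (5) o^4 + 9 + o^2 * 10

Expanding (o + 3)*(o - 3)*(1 + o)*(-1 + o):
= 9 + o^2*(-10) + o^4
4) 9 + o^2*(-10) + o^4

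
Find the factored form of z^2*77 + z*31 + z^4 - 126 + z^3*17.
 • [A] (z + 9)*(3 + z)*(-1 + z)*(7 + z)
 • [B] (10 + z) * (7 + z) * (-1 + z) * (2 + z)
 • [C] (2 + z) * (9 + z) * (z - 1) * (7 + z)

We need to factor z^2*77 + z*31 + z^4 - 126 + z^3*17.
The factored form is (2 + z) * (9 + z) * (z - 1) * (7 + z).
C) (2 + z) * (9 + z) * (z - 1) * (7 + z)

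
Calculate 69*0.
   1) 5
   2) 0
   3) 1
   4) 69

69 * 0 = 0
2) 0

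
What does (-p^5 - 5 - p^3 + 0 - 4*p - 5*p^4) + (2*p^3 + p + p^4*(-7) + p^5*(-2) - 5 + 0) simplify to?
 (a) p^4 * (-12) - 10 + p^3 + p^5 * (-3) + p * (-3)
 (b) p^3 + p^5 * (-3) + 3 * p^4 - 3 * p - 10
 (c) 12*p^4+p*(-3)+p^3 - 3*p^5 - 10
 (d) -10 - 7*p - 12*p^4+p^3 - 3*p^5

Adding the polynomials and combining like terms:
(-p^5 - 5 - p^3 + 0 - 4*p - 5*p^4) + (2*p^3 + p + p^4*(-7) + p^5*(-2) - 5 + 0)
= p^4 * (-12) - 10 + p^3 + p^5 * (-3) + p * (-3)
a) p^4 * (-12) - 10 + p^3 + p^5 * (-3) + p * (-3)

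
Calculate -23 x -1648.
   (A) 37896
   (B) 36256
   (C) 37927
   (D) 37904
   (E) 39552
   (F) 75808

-23 * -1648 = 37904
D) 37904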